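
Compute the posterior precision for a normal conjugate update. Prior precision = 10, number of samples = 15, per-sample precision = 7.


tau_post = tau_0 + n * tau
= 10 + 15 * 7 = 115

115


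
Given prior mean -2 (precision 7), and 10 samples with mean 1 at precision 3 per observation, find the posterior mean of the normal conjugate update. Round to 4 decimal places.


The posterior mean is a precision-weighted average of prior and data.
Post. prec. = 7 + 30 = 37
Post. mean = (-14 + 30)/37 = 16/37 = 0.4324

0.4324


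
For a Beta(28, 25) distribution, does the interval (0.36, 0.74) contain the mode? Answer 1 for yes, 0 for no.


Mode of Beta(a,b) = (a-1)/(a+b-2)
= (28-1)/(28+25-2) = 0.5294
Check: 0.36 <= 0.5294 <= 0.74?
Result: 1

1


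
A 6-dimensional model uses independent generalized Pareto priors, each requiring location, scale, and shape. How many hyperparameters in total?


Per parameter: 3 (location, scale, and shape).
Total = 6 * 3 = 18

18


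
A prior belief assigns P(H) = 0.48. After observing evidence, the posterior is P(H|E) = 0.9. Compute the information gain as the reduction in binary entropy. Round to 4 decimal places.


H(prior) = -0.48*log2(0.48) - 0.52*log2(0.52)
= 0.9988
H(post) = -0.9*log2(0.9) - 0.1*log2(0.1)
= 0.469
IG = 0.9988 - 0.469 = 0.5298

0.5298


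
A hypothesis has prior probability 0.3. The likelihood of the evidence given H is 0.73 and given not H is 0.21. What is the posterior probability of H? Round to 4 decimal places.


Using Bayes' theorem:
P(E) = 0.3 * 0.73 + 0.7 * 0.21
P(E) = 0.366
P(H|E) = (0.3 * 0.73) / 0.366 = 0.5984

0.5984


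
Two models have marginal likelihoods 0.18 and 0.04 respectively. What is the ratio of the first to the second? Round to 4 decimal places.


Evidence ratio = 0.18 / 0.04
= 4.5

4.5


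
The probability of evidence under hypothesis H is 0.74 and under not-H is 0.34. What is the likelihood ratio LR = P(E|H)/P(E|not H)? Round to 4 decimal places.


LR = 0.74 / 0.34
= 2.1765

2.1765


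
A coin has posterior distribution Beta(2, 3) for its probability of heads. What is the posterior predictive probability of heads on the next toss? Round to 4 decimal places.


Posterior predictive = E[theta] = alpha/(alpha+beta)
= 2/5
= 0.4

0.4


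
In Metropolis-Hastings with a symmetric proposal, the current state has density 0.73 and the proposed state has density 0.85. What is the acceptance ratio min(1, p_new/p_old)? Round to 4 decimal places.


Ratio = p_new / p_old = 0.85 / 0.73 = 1.1644
Acceptance = min(1, 1.1644) = 1.0

1.0


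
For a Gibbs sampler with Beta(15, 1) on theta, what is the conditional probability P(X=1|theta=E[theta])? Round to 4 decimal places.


E[theta] = 15/(15+1) = 0.9375
P(X=1|theta) = theta = 0.9375

0.9375


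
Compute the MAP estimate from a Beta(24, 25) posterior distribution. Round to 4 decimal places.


MAP = mode of Beta distribution
= (alpha - 1)/(alpha + beta - 2)
= (24-1)/(24+25-2)
= 23/47 = 0.4894

0.4894


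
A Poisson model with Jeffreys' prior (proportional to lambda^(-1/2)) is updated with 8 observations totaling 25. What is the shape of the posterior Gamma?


Posterior = Gamma(0.5 + S, n)
= Gamma(0.5 + 25, 8)
Posterior shape = 0.5 + S = 0.5 + 25 = 25.5

25.5


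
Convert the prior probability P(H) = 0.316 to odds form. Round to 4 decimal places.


P(not H) = 1 - 0.316 = 0.684
Odds = 0.316 / 0.684 = 0.462

0.462


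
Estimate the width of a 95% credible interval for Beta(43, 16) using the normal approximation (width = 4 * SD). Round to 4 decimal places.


For Beta(a,b): Var = ab/((a+b)^2(a+b+1))
Var = 0.0033, SD = 0.0574
Approximate 95% CI width = 4 * 0.0574 = 0.2296

0.2296


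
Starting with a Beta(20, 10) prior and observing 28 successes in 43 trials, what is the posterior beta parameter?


Posterior beta = prior beta + failures
Failures = 43 - 28 = 15
beta_post = 10 + 15 = 25

25


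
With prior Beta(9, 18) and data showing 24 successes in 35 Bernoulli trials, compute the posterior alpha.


Conjugate update: alpha_posterior = alpha_prior + k
= 9 + 24 = 33

33


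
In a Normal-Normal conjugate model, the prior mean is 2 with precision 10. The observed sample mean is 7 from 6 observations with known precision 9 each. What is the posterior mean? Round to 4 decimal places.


Posterior precision = tau0 + n*tau = 10 + 6*9 = 64
Posterior mean = (tau0*mu0 + n*tau*xbar) / posterior_precision
= (10*2 + 6*9*7) / 64
= 398 / 64 = 6.2188

6.2188


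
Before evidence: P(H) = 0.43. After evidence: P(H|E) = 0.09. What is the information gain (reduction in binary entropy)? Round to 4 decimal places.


Prior entropy = 0.9858
Posterior entropy = 0.4365
Information gain = 0.9858 - 0.4365 = 0.5493

0.5493


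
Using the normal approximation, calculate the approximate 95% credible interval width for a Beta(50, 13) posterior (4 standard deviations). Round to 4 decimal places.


Var(Beta) = 50*13/(63^2 * 64) = 0.0026
SD = 0.0506
Width ~ 4*SD = 0.2023

0.2023


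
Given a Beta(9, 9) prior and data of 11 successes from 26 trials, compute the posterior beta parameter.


Number of failures = 26 - 11 = 15
Posterior beta = 9 + 15 = 24

24


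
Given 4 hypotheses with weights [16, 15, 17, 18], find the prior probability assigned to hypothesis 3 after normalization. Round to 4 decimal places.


To normalize, divide each weight by the sum of all weights.
Sum = 66
Prior(H3) = 17/66 = 0.2576

0.2576


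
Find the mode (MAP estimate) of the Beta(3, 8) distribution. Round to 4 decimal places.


For Beta(a,b) with a,b > 1:
Mode = (a-1)/(a+b-2) = (3-1)/(11-2)
= 2/9 = 0.2222

0.2222


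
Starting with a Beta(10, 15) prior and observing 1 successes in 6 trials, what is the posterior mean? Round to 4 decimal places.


Posterior parameters: alpha = 10 + 1 = 11
beta = 15 + 5 = 20
Posterior mean = alpha / (alpha + beta) = 11 / 31
= 0.3548

0.3548


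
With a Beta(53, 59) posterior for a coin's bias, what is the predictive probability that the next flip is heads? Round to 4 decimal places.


The predictive probability equals the posterior mean.
P(next = heads) = alpha / (alpha + beta)
= 53 / 112 = 0.4732

0.4732


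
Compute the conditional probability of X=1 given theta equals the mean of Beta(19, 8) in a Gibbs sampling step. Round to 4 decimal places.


Mean of Beta(19, 8) = 0.7037
P(X=1 | theta=0.7037) = 0.7037

0.7037


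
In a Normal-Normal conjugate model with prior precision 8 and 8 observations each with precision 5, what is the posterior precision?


Posterior precision = prior precision + n * observation precision
= 8 + 8 * 5
= 8 + 40 = 48

48


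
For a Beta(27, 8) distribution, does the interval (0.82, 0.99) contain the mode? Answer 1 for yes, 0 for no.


Mode of Beta(a,b) = (a-1)/(a+b-2)
= (27-1)/(27+8-2) = 0.7879
Check: 0.82 <= 0.7879 <= 0.99?
Result: 0

0


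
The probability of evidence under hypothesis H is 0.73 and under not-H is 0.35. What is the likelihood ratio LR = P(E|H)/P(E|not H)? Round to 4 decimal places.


LR = 0.73 / 0.35
= 2.0857

2.0857


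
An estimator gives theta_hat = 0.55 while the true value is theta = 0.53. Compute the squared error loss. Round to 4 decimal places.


The squared error loss is (theta_hat - theta)^2
= (0.55 - 0.53)^2
= (0.02)^2 = 0.0004

0.0004


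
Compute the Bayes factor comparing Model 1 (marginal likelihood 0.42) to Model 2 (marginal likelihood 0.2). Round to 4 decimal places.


BF12 = marginal likelihood of M1 / marginal likelihood of M2
= 0.42/0.2
= 2.1

2.1


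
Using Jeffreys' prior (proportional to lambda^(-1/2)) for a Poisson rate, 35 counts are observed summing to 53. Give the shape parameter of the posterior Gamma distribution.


Conjugate update: Gamma(prior_shape + S, prior_rate + n).
Prior shape = 0.5, prior rate = 0.
Posterior shape = 0.5 + S = 0.5 + 53 = 53.5

53.5


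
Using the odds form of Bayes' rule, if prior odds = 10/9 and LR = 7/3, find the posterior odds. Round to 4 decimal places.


Bayes' rule in odds form: posterior odds = prior odds * LR
= (10 * 7) / (9 * 3)
= 70/27 = 2.5926

2.5926


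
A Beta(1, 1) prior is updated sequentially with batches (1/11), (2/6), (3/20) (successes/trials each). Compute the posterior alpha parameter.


Sequential conjugate updating is equivalent to a single batch update.
Total successes across all batches = 6
alpha_posterior = alpha_prior + total_successes = 1 + 6
= 7

7


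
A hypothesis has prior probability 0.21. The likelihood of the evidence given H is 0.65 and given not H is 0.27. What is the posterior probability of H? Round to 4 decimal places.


Using Bayes' theorem:
P(E) = 0.21 * 0.65 + 0.79 * 0.27
P(E) = 0.3498
P(H|E) = (0.21 * 0.65) / 0.3498 = 0.3902

0.3902


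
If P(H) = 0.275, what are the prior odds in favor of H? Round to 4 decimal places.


Prior odds = P(H) / (1 - P(H))
= 0.275 / 0.725
= 0.3793

0.3793


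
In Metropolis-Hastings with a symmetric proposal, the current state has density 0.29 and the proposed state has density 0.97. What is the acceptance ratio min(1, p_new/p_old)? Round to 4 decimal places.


Ratio = p_new / p_old = 0.97 / 0.29 = 3.3448
Acceptance = min(1, 3.3448) = 1.0

1.0


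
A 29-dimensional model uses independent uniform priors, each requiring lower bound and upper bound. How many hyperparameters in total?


Per parameter: 2 (lower bound and upper bound).
Total = 29 * 2 = 58

58


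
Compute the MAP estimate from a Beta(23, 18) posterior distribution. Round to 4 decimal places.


MAP = mode of Beta distribution
= (alpha - 1)/(alpha + beta - 2)
= (23-1)/(23+18-2)
= 22/39 = 0.5641

0.5641


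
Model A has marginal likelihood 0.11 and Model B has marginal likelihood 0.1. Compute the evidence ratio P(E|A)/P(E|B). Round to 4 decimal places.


Evidence ratio = P(E|A) / P(E|B)
= 0.11 / 0.1
= 1.1

1.1


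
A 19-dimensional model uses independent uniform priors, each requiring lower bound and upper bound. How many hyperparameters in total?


Per parameter: 2 (lower bound and upper bound).
Total = 19 * 2 = 38

38


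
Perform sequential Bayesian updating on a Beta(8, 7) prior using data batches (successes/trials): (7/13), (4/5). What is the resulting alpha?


Accumulate successes: 11
Posterior alpha = prior alpha + sum of successes
= 8 + 11 = 19

19


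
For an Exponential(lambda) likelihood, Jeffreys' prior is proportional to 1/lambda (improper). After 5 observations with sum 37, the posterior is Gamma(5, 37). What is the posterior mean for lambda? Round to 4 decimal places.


Posterior = Gamma(n, sum_x) = Gamma(5, 37)
Posterior mean = shape/rate = 5/37
= 0.1351

0.1351


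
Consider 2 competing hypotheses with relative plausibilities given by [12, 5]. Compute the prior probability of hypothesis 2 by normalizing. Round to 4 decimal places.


Sum of weights = 12 + 5 = 17
Normalized prior for H2 = 5 / 17
= 0.2941

0.2941


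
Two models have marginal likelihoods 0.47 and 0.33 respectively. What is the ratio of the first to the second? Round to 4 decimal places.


Evidence ratio = 0.47 / 0.33
= 1.4242

1.4242


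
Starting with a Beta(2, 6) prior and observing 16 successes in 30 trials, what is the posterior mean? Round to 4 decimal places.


Posterior parameters: alpha = 2 + 16 = 18
beta = 6 + 14 = 20
Posterior mean = alpha / (alpha + beta) = 18 / 38
= 0.4737

0.4737


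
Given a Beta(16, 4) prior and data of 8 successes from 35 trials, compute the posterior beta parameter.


Number of failures = 35 - 8 = 27
Posterior beta = 4 + 27 = 31

31


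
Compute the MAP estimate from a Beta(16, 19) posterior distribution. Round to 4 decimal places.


MAP = mode of Beta distribution
= (alpha - 1)/(alpha + beta - 2)
= (16-1)/(16+19-2)
= 15/33 = 0.4545

0.4545


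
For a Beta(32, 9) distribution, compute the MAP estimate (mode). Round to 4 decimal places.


MAP = mode = (a-1)/(a+b-2)
= (32-1)/(32+9-2)
= 31/39 = 0.7949

0.7949


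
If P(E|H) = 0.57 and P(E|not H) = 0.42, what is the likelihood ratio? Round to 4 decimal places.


Likelihood ratio = P(E|H) / P(E|not H)
= 0.57 / 0.42
= 1.3571

1.3571


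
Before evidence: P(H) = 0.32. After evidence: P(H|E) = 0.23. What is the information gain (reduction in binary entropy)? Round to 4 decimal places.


Prior entropy = 0.9044
Posterior entropy = 0.778
Information gain = 0.9044 - 0.778 = 0.1264

0.1264


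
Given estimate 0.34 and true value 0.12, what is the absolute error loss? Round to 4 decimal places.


Absolute error = |estimate - true|
= |0.22| = 0.22

0.22


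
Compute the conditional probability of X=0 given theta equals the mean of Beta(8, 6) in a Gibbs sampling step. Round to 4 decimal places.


Mean of Beta(8, 6) = 0.5714
P(X=0 | theta=0.5714) = 0.4286

0.4286


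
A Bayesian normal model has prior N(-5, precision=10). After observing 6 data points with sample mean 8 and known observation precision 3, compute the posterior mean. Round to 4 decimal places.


Posterior mean = (prior_precision * prior_mean + n * data_precision * data_mean) / (prior_precision + n * data_precision)
Numerator = 10*-5 + 6*3*8 = 94
Denominator = 10 + 6*3 = 28
Posterior mean = 3.3571

3.3571


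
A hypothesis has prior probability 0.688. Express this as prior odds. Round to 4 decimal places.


Odds = P(H) / P(not H) = 0.688 / 0.312
= 2.2051

2.2051


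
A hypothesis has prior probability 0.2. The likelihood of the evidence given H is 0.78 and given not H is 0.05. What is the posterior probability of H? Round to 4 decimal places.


Using Bayes' theorem:
P(E) = 0.2 * 0.78 + 0.8 * 0.05
P(E) = 0.196
P(H|E) = (0.2 * 0.78) / 0.196 = 0.7959

0.7959


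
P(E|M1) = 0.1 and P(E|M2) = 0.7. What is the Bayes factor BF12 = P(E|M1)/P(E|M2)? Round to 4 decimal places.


Bayes factor BF12 = P(E|M1) / P(E|M2)
= 0.1 / 0.7
= 0.1429

0.1429


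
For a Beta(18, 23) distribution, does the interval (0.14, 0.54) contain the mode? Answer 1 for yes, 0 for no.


Mode of Beta(a,b) = (a-1)/(a+b-2)
= (18-1)/(18+23-2) = 0.4359
Check: 0.14 <= 0.4359 <= 0.54?
Result: 1

1


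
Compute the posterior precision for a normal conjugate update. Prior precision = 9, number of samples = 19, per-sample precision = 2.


tau_post = tau_0 + n * tau
= 9 + 19 * 2 = 47

47


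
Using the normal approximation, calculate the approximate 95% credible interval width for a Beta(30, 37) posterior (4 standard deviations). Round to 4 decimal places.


Var(Beta) = 30*37/(67^2 * 68) = 0.0036
SD = 0.0603
Width ~ 4*SD = 0.2412

0.2412


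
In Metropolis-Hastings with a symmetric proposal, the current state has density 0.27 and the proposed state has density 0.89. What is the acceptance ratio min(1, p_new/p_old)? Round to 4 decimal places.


Ratio = p_new / p_old = 0.89 / 0.27 = 3.2963
Acceptance = min(1, 3.2963) = 1.0

1.0


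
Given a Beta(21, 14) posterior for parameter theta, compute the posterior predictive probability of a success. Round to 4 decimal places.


For a Beta-Bernoulli model, the predictive probability is the mean:
P(success) = 21/(21+14) = 21/35 = 0.6

0.6


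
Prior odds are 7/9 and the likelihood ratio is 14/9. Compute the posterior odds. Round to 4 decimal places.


Posterior odds = prior odds * likelihood ratio
= (7/9) * (14/9)
= 98 / 81
= 1.2099

1.2099


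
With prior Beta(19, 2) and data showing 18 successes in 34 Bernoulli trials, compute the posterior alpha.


Conjugate update: alpha_posterior = alpha_prior + k
= 19 + 18 = 37

37


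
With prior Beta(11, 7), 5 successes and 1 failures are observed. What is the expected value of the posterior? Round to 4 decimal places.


Posterior = Beta(16, 8)
E[theta] = alpha/(alpha+beta)
= 16/24 = 0.6667

0.6667


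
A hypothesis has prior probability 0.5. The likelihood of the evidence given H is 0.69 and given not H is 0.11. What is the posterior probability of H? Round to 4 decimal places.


Using Bayes' theorem:
P(E) = 0.5 * 0.69 + 0.5 * 0.11
P(E) = 0.4
P(H|E) = (0.5 * 0.69) / 0.4 = 0.8625

0.8625


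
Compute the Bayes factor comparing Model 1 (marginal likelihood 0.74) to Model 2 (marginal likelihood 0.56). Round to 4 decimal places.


BF12 = marginal likelihood of M1 / marginal likelihood of M2
= 0.74/0.56
= 1.3214

1.3214


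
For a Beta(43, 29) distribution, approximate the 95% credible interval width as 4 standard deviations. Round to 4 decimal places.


Variance of Beta(a,b) = ab / ((a+b)^2 * (a+b+1))
= 43*29 / ((72)^2 * 73)
= 0.0033
SD = sqrt(0.0033) = 0.0574
Width = 4 * SD = 0.2296

0.2296


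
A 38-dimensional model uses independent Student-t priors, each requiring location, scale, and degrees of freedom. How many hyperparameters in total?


Per parameter: 3 (location, scale, and degrees of freedom).
Total = 38 * 3 = 114

114


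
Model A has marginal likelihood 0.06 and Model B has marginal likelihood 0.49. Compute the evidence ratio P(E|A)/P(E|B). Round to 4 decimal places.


Evidence ratio = P(E|A) / P(E|B)
= 0.06 / 0.49
= 0.1224

0.1224


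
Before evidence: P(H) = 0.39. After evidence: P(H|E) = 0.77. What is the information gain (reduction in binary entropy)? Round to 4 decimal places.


Prior entropy = 0.9648
Posterior entropy = 0.778
Information gain = 0.9648 - 0.778 = 0.1868

0.1868


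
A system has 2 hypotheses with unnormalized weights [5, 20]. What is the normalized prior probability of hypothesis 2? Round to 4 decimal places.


The normalized prior is the weight divided by the total.
Total weight = 25
P(H2) = 20 / 25 = 0.8

0.8


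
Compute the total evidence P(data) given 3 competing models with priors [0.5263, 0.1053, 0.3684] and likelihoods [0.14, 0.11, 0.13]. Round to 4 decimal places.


Marginal likelihood = sum P(model_i) * P(data|model_i)
Model 1: 0.5263 * 0.14 = 0.0737
Model 2: 0.1053 * 0.11 = 0.0116
Model 3: 0.3684 * 0.13 = 0.0479
Total = 0.1332

0.1332


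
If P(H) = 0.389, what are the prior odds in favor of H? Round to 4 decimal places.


Prior odds = P(H) / (1 - P(H))
= 0.389 / 0.611
= 0.6367

0.6367


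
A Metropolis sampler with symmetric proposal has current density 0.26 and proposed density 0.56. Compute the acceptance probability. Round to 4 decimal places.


For symmetric proposals, acceptance = min(1, pi(x*)/pi(x))
= min(1, 0.56/0.26)
= min(1, 2.1538) = 1.0

1.0


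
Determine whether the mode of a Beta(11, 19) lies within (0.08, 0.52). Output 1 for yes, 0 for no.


First find the mode: (a-1)/(a+b-2) = 0.3571
Is 0.3571 in (0.08, 0.52)? 1

1


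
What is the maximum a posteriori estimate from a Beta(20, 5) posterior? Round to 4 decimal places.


The MAP estimate equals the mode of the distribution.
Mode of Beta(a,b) = (a-1)/(a+b-2)
= 19/23
= 0.8261

0.8261


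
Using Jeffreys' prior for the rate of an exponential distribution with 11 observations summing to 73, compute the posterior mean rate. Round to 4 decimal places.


Jeffreys' prior leads to posterior Gamma(11, 73).
Mean = 11/73 = 0.1507

0.1507


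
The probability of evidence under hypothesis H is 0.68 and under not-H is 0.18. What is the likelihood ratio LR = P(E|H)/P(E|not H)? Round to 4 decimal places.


LR = 0.68 / 0.18
= 3.7778

3.7778


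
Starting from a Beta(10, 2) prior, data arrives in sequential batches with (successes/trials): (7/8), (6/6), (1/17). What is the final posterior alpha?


In sequential Bayesian updating, we sum all successes.
Total successes = 14
Final alpha = 10 + 14 = 24

24


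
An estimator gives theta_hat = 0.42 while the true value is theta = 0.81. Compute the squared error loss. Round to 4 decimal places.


The squared error loss is (theta_hat - theta)^2
= (0.42 - 0.81)^2
= (-0.39)^2 = 0.1521

0.1521


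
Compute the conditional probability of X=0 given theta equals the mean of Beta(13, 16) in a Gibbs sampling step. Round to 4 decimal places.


Mean of Beta(13, 16) = 0.4483
P(X=0 | theta=0.4483) = 0.5517

0.5517


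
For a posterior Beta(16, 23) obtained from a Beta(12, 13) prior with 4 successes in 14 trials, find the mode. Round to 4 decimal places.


Mode = (alpha - 1) / (alpha + beta - 2)
= 15 / 37
= 0.4054

0.4054


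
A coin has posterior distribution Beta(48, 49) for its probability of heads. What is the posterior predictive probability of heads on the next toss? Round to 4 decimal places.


Posterior predictive = E[theta] = alpha/(alpha+beta)
= 48/97
= 0.4948

0.4948


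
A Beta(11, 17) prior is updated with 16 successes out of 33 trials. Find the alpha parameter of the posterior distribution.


In the Beta-Binomial conjugate update:
alpha_post = alpha_prior + successes
= 11 + 16
= 27

27


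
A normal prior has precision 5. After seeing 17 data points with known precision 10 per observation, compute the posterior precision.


In the conjugate normal model, precisions add:
tau_posterior = tau_prior + n * tau_data
= 5 + 17*10 = 175

175


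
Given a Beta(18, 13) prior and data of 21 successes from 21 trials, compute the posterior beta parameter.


Number of failures = 21 - 21 = 0
Posterior beta = 13 + 0 = 13

13


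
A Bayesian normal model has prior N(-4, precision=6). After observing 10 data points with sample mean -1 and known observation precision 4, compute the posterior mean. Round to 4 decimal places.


Posterior mean = (prior_precision * prior_mean + n * data_precision * data_mean) / (prior_precision + n * data_precision)
Numerator = 6*-4 + 10*4*-1 = -64
Denominator = 6 + 10*4 = 46
Posterior mean = -1.3913

-1.3913


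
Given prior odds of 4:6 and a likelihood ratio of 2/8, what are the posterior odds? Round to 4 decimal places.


Posterior odds = prior odds * LR
Prior odds = 4/6 = 0.6667
LR = 2/8 = 0.25
Posterior odds = 0.6667 * 0.25 = 0.1667

0.1667


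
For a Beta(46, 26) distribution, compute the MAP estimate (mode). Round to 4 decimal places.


MAP = mode = (a-1)/(a+b-2)
= (46-1)/(46+26-2)
= 45/70 = 0.6429

0.6429


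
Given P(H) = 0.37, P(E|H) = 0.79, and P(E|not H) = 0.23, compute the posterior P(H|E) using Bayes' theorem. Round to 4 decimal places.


By Bayes' theorem: P(H|E) = P(E|H)*P(H) / P(E)
P(E) = P(E|H)*P(H) + P(E|not H)*P(not H)
P(E) = 0.79*0.37 + 0.23*0.63 = 0.4372
P(H|E) = 0.79*0.37 / 0.4372 = 0.6686

0.6686


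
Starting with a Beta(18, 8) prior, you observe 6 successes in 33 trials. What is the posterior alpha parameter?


For a Beta-Binomial conjugate model:
Posterior alpha = prior alpha + number of successes
= 18 + 6 = 24

24


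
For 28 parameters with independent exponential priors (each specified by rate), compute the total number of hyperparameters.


A exponential prior has 1 hyperparameter per parameter.
Total = 28 * 1 = 28

28


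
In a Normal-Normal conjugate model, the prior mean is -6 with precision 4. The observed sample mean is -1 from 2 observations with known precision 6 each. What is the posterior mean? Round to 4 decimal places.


Posterior precision = tau0 + n*tau = 4 + 2*6 = 16
Posterior mean = (tau0*mu0 + n*tau*xbar) / posterior_precision
= (4*-6 + 2*6*-1) / 16
= -36 / 16 = -2.25

-2.25


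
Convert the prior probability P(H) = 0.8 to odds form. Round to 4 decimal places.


P(not H) = 1 - 0.8 = 0.2
Odds = 0.8 / 0.2 = 4.0

4.0


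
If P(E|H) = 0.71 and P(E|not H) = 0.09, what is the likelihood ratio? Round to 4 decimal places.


Likelihood ratio = P(E|H) / P(E|not H)
= 0.71 / 0.09
= 7.8889

7.8889


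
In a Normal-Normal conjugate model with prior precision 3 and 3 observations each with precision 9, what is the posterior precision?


Posterior precision = prior precision + n * observation precision
= 3 + 3 * 9
= 3 + 27 = 30

30


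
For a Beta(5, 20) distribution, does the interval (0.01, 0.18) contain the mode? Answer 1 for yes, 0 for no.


Mode of Beta(a,b) = (a-1)/(a+b-2)
= (5-1)/(5+20-2) = 0.1739
Check: 0.01 <= 0.1739 <= 0.18?
Result: 1

1


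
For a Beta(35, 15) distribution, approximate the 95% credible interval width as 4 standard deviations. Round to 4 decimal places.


Variance of Beta(a,b) = ab / ((a+b)^2 * (a+b+1))
= 35*15 / ((50)^2 * 51)
= 0.0041
SD = sqrt(0.0041) = 0.0642
Width = 4 * SD = 0.2567

0.2567


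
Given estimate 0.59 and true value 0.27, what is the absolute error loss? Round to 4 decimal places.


Absolute error = |estimate - true|
= |0.32| = 0.32

0.32


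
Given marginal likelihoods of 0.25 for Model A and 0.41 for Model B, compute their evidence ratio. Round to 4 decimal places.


Ratio = ML(A) / ML(B) = 0.25/0.41
= 0.6098

0.6098


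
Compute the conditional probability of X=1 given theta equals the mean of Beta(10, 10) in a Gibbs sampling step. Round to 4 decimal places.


Mean of Beta(10, 10) = 0.5
P(X=1 | theta=0.5) = 0.5

0.5


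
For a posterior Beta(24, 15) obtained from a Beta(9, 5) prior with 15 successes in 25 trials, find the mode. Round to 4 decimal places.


Mode = (alpha - 1) / (alpha + beta - 2)
= 23 / 37
= 0.6216

0.6216


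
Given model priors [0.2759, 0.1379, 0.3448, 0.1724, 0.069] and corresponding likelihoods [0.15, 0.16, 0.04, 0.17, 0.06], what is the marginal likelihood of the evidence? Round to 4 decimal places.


P(E) = sum_i P(M_i) P(E|M_i)
= 0.0414 + 0.0221 + 0.0138 + 0.0293 + 0.0041
= 0.1107

0.1107


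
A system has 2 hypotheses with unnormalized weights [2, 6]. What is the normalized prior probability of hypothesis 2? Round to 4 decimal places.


The normalized prior is the weight divided by the total.
Total weight = 8
P(H2) = 6 / 8 = 0.75

0.75


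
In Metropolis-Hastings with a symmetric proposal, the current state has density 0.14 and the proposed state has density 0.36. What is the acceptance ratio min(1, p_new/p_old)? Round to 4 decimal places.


Ratio = p_new / p_old = 0.36 / 0.14 = 2.5714
Acceptance = min(1, 2.5714) = 1.0

1.0


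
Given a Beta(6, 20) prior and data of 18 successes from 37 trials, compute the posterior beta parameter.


Number of failures = 37 - 18 = 19
Posterior beta = 20 + 19 = 39

39


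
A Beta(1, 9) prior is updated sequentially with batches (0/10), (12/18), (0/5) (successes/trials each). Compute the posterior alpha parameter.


Sequential conjugate updating is equivalent to a single batch update.
Total successes across all batches = 12
alpha_posterior = alpha_prior + total_successes = 1 + 12
= 13

13


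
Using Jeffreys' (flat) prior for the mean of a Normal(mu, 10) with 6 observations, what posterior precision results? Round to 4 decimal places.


Flat prior means prior precision is 0.
Posterior precision = n / sigma^2 = 6/10 = 0.6

0.6


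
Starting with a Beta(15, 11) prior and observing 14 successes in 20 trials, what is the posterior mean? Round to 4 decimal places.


Posterior parameters: alpha = 15 + 14 = 29
beta = 11 + 6 = 17
Posterior mean = alpha / (alpha + beta) = 29 / 46
= 0.6304

0.6304


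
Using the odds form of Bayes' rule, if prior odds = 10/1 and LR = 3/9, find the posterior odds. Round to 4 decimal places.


Bayes' rule in odds form: posterior odds = prior odds * LR
= (10 * 3) / (1 * 9)
= 30/9 = 3.3333

3.3333


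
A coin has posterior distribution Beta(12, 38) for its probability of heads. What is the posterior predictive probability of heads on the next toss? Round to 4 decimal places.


Posterior predictive = E[theta] = alpha/(alpha+beta)
= 12/50
= 0.24

0.24


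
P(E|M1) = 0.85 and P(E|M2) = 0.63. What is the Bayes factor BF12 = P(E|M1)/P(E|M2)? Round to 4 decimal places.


Bayes factor BF12 = P(E|M1) / P(E|M2)
= 0.85 / 0.63
= 1.3492

1.3492


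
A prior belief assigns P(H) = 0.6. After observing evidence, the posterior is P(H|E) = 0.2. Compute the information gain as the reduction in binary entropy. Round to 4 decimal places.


H(prior) = -0.6*log2(0.6) - 0.4*log2(0.4)
= 0.971
H(post) = -0.2*log2(0.2) - 0.8*log2(0.8)
= 0.7219
IG = 0.971 - 0.7219 = 0.249

0.249


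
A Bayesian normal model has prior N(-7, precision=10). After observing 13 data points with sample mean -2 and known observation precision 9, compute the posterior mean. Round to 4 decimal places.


Posterior mean = (prior_precision * prior_mean + n * data_precision * data_mean) / (prior_precision + n * data_precision)
Numerator = 10*-7 + 13*9*-2 = -304
Denominator = 10 + 13*9 = 127
Posterior mean = -2.3937

-2.3937


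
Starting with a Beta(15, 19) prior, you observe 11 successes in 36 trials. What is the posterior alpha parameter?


For a Beta-Binomial conjugate model:
Posterior alpha = prior alpha + number of successes
= 15 + 11 = 26

26


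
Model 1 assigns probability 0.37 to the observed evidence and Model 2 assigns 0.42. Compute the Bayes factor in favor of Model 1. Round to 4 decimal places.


BF = P(data|M1) / P(data|M2)
= 0.37 / 0.42 = 0.881

0.881


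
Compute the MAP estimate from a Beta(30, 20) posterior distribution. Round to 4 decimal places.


MAP = mode of Beta distribution
= (alpha - 1)/(alpha + beta - 2)
= (30-1)/(30+20-2)
= 29/48 = 0.6042

0.6042


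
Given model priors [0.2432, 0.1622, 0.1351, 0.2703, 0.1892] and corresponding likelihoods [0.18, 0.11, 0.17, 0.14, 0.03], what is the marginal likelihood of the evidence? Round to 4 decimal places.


P(E) = sum_i P(M_i) P(E|M_i)
= 0.0438 + 0.0178 + 0.023 + 0.0378 + 0.0057
= 0.1281

0.1281


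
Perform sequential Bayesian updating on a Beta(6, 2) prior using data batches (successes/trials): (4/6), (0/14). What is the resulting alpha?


Accumulate successes: 4
Posterior alpha = prior alpha + sum of successes
= 6 + 4 = 10

10


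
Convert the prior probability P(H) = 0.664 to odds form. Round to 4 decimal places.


P(not H) = 1 - 0.664 = 0.336
Odds = 0.664 / 0.336 = 1.9762

1.9762


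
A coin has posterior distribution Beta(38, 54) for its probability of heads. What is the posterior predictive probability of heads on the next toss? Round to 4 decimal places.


Posterior predictive = E[theta] = alpha/(alpha+beta)
= 38/92
= 0.413

0.413


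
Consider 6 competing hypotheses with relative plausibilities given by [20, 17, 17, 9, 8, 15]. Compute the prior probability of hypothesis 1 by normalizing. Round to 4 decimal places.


Sum of weights = 20 + 17 + 17 + 9 + 8 + 15 = 86
Normalized prior for H1 = 20 / 86
= 0.2326

0.2326


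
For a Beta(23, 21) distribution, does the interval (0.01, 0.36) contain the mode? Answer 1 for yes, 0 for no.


Mode of Beta(a,b) = (a-1)/(a+b-2)
= (23-1)/(23+21-2) = 0.5238
Check: 0.01 <= 0.5238 <= 0.36?
Result: 0

0


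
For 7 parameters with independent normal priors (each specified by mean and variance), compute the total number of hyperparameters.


A normal prior has 2 hyperparameters per parameter.
Total = 7 * 2 = 14

14


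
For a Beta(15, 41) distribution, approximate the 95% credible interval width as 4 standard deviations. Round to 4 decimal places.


Variance of Beta(a,b) = ab / ((a+b)^2 * (a+b+1))
= 15*41 / ((56)^2 * 57)
= 0.0034
SD = sqrt(0.0034) = 0.0587
Width = 4 * SD = 0.2346

0.2346


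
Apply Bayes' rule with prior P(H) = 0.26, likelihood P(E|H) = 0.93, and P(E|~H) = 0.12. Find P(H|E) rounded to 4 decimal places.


Step 1: Compute marginal P(E) = P(E|H)P(H) + P(E|~H)P(~H)
= 0.93*0.26 + 0.12*0.74 = 0.3306
Step 2: P(H|E) = P(E|H)P(H)/P(E) = 0.2418/0.3306
= 0.7314

0.7314


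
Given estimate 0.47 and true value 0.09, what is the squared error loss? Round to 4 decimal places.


Squared error = (estimate - true)^2
Difference = 0.38
Loss = 0.38^2 = 0.1444

0.1444


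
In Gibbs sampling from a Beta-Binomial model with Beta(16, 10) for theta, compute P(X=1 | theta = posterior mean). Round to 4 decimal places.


Posterior mean = alpha/(alpha+beta) = 16/26 = 0.6154
P(X=1|theta=mean) = theta = 0.6154

0.6154


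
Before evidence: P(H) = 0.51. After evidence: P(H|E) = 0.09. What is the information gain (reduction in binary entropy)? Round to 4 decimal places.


Prior entropy = 0.9997
Posterior entropy = 0.4365
Information gain = 0.9997 - 0.4365 = 0.5632

0.5632


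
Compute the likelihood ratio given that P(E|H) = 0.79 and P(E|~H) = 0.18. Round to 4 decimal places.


LR = P(E|H) / P(E|~H)
= 0.79 / 0.18 = 4.3889

4.3889


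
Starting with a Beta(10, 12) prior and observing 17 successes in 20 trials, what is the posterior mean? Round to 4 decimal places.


Posterior parameters: alpha = 10 + 17 = 27
beta = 12 + 3 = 15
Posterior mean = alpha / (alpha + beta) = 27 / 42
= 0.6429

0.6429


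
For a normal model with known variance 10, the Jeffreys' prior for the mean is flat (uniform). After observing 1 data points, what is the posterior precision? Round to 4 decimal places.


Jeffreys' prior for normal mean (known variance) is flat.
Prior precision = 0.
Posterior precision = prior_prec + n/sigma^2 = 0 + 1/10
= 0.1

0.1


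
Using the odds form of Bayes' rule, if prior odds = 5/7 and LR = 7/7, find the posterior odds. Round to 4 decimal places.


Bayes' rule in odds form: posterior odds = prior odds * LR
= (5 * 7) / (7 * 7)
= 35/49 = 0.7143

0.7143


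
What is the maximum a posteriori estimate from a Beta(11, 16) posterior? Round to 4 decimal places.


The MAP estimate equals the mode of the distribution.
Mode of Beta(a,b) = (a-1)/(a+b-2)
= 10/25
= 0.4

0.4


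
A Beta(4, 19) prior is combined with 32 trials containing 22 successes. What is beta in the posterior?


In conjugate updating:
beta_posterior = beta_prior + (n - k)
= 19 + (32 - 22)
= 19 + 10 = 29

29


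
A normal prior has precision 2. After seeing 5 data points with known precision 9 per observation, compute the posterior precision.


In the conjugate normal model, precisions add:
tau_posterior = tau_prior + n * tau_data
= 2 + 5*9 = 47

47


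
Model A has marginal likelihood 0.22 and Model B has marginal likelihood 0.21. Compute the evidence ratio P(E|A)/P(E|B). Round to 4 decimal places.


Evidence ratio = P(E|A) / P(E|B)
= 0.22 / 0.21
= 1.0476

1.0476


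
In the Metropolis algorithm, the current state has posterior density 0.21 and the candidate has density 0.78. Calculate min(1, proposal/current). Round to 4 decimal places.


Ratio = 0.78/0.21 = 3.7143
Acceptance probability = min(1, 3.7143)
= 1.0

1.0


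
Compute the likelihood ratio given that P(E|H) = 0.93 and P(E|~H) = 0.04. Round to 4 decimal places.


LR = P(E|H) / P(E|~H)
= 0.93 / 0.04 = 23.25

23.25


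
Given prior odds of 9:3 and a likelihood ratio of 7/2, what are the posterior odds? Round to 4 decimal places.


Posterior odds = prior odds * LR
Prior odds = 9/3 = 3.0
LR = 7/2 = 3.5
Posterior odds = 3.0 * 3.5 = 10.5

10.5


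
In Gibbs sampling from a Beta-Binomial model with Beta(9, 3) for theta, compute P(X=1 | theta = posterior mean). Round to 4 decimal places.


Posterior mean = alpha/(alpha+beta) = 9/12 = 0.75
P(X=1|theta=mean) = theta = 0.75

0.75


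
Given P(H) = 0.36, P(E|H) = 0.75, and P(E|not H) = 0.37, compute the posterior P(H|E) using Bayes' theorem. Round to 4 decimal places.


By Bayes' theorem: P(H|E) = P(E|H)*P(H) / P(E)
P(E) = P(E|H)*P(H) + P(E|not H)*P(not H)
P(E) = 0.75*0.36 + 0.37*0.64 = 0.5068
P(H|E) = 0.75*0.36 / 0.5068 = 0.5328

0.5328


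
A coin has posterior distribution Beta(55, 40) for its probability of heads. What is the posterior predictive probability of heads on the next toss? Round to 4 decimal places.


Posterior predictive = E[theta] = alpha/(alpha+beta)
= 55/95
= 0.5789

0.5789


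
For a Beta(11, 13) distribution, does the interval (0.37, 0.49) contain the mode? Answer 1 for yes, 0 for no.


Mode of Beta(a,b) = (a-1)/(a+b-2)
= (11-1)/(11+13-2) = 0.4545
Check: 0.37 <= 0.4545 <= 0.49?
Result: 1

1


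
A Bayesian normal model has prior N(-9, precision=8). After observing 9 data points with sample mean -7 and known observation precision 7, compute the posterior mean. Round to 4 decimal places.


Posterior mean = (prior_precision * prior_mean + n * data_precision * data_mean) / (prior_precision + n * data_precision)
Numerator = 8*-9 + 9*7*-7 = -513
Denominator = 8 + 9*7 = 71
Posterior mean = -7.2254

-7.2254


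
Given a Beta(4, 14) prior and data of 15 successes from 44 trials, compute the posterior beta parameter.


Number of failures = 44 - 15 = 29
Posterior beta = 14 + 29 = 43

43


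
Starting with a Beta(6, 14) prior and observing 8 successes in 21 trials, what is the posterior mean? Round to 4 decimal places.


Posterior parameters: alpha = 6 + 8 = 14
beta = 14 + 13 = 27
Posterior mean = alpha / (alpha + beta) = 14 / 41
= 0.3415

0.3415


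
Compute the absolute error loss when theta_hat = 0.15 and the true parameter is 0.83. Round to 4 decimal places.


L = |theta_hat - theta_true|
= |0.15 - 0.83| = 0.68

0.68


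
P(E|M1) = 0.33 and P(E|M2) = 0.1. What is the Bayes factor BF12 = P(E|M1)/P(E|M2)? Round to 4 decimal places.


Bayes factor BF12 = P(E|M1) / P(E|M2)
= 0.33 / 0.1
= 3.3

3.3


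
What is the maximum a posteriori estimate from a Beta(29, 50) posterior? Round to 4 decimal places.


The MAP estimate equals the mode of the distribution.
Mode of Beta(a,b) = (a-1)/(a+b-2)
= 28/77
= 0.3636

0.3636


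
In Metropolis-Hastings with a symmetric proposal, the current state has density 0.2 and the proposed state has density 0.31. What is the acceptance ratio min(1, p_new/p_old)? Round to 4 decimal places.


Ratio = p_new / p_old = 0.31 / 0.2 = 1.55
Acceptance = min(1, 1.55) = 1.0

1.0


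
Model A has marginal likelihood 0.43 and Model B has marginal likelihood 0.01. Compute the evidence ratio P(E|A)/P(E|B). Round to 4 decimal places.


Evidence ratio = P(E|A) / P(E|B)
= 0.43 / 0.01
= 43.0

43.0


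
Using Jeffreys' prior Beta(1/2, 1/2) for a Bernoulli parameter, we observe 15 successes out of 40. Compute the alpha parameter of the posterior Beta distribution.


Conjugate update: Beta(0.5 + k, 0.5 + n - k).
k = 15, n - k = 25
Posterior alpha = 0.5 + k = 0.5 + 15 = 15.5

15.5


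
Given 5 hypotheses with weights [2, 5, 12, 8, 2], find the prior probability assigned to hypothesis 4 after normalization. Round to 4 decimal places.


To normalize, divide each weight by the sum of all weights.
Sum = 29
Prior(H4) = 8/29 = 0.2759

0.2759


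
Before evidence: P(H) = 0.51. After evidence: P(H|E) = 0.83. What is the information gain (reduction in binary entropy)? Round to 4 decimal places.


Prior entropy = 0.9997
Posterior entropy = 0.6577
Information gain = 0.9997 - 0.6577 = 0.342

0.342


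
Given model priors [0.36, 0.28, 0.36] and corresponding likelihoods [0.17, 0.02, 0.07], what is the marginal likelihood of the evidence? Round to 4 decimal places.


P(E) = sum_i P(M_i) P(E|M_i)
= 0.0612 + 0.0056 + 0.0252
= 0.092

0.092


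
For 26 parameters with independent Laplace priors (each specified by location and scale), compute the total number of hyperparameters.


A Laplace prior has 2 hyperparameters per parameter.
Total = 26 * 2 = 52

52


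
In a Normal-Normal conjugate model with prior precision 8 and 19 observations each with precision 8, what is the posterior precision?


Posterior precision = prior precision + n * observation precision
= 8 + 19 * 8
= 8 + 152 = 160

160


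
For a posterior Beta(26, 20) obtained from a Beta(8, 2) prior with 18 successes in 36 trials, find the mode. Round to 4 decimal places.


Mode = (alpha - 1) / (alpha + beta - 2)
= 25 / 44
= 0.5682

0.5682


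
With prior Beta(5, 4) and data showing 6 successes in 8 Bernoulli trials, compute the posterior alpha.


Conjugate update: alpha_posterior = alpha_prior + k
= 5 + 6 = 11

11


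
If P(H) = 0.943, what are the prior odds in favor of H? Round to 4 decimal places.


Prior odds = P(H) / (1 - P(H))
= 0.943 / 0.057
= 16.5439

16.5439
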